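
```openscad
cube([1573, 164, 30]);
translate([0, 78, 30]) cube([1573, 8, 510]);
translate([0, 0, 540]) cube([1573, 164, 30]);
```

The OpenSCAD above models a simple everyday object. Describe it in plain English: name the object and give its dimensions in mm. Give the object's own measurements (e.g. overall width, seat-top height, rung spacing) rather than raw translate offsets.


An I-beam lying along x, 1573 mm long. Overall section height 570 mm. Two flanges 164 mm wide (y) and 30 mm thick, one on the floor and one at the top; a web 8 mm thick runs between them, centred on the flange width.


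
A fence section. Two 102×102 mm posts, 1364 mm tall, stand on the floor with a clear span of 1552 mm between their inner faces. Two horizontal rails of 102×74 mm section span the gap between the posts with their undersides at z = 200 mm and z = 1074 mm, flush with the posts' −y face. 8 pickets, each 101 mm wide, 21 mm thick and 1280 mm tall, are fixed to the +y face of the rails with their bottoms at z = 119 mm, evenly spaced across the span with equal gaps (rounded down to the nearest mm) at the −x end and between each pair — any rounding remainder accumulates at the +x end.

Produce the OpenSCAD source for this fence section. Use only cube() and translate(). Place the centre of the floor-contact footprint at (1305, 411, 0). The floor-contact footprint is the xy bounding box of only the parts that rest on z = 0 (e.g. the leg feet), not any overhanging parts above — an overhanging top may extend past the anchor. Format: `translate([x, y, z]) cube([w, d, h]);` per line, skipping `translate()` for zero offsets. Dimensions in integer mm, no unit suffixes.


translate([427, 360, 0]) cube([102, 102, 1364]);
translate([2081, 360, 0]) cube([102, 102, 1364]);
translate([529, 360, 200]) cube([1552, 102, 74]);
translate([529, 360, 1074]) cube([1552, 102, 74]);
translate([611, 462, 119]) cube([101, 21, 1280]);
translate([794, 462, 119]) cube([101, 21, 1280]);
translate([977, 462, 119]) cube([101, 21, 1280]);
translate([1160, 462, 119]) cube([101, 21, 1280]);
translate([1343, 462, 119]) cube([101, 21, 1280]);
translate([1526, 462, 119]) cube([101, 21, 1280]);
translate([1709, 462, 119]) cube([101, 21, 1280]);
translate([1892, 462, 119]) cube([101, 21, 1280]);


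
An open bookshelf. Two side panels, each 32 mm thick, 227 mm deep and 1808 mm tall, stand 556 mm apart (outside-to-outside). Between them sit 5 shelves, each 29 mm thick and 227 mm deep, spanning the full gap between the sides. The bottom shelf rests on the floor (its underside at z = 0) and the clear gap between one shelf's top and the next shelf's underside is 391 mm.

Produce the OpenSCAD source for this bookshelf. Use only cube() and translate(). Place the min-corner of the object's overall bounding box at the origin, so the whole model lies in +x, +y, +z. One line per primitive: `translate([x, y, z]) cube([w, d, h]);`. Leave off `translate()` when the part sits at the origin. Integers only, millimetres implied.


cube([32, 227, 1808]);
translate([524, 0, 0]) cube([32, 227, 1808]);
translate([32, 0, 0]) cube([492, 227, 29]);
translate([32, 0, 420]) cube([492, 227, 29]);
translate([32, 0, 840]) cube([492, 227, 29]);
translate([32, 0, 1260]) cube([492, 227, 29]);
translate([32, 0, 1680]) cube([492, 227, 29]);


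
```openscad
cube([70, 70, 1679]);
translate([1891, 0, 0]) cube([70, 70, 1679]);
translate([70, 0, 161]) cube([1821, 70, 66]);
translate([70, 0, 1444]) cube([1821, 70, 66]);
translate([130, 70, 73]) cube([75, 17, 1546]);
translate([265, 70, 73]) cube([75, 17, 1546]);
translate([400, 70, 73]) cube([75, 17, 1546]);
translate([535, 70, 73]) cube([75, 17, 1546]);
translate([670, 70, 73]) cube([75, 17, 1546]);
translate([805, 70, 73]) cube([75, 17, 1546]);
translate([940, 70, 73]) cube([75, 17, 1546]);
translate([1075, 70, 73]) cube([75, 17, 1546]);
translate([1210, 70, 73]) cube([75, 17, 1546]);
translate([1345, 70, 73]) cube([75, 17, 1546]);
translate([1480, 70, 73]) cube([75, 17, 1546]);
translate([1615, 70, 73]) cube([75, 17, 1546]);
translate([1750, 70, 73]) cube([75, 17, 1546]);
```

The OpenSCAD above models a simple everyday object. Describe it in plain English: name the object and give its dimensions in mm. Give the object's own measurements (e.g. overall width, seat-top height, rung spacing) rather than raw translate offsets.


A fence section. Two 70×70 mm posts, 1679 mm tall, stand on the floor with a clear span of 1821 mm between their inner faces. Two horizontal rails of 70×66 mm section span the gap between the posts with their undersides at z = 161 mm and z = 1444 mm, flush with the posts' −y face. 13 pickets, each 75 mm wide, 17 mm thick and 1546 mm tall, are fixed to the +y face of the rails with their bottoms at z = 73 mm, spaced across the span with a 60 mm gap after the −x post and between neighbouring pickets, with 66 mm left before the +x post.


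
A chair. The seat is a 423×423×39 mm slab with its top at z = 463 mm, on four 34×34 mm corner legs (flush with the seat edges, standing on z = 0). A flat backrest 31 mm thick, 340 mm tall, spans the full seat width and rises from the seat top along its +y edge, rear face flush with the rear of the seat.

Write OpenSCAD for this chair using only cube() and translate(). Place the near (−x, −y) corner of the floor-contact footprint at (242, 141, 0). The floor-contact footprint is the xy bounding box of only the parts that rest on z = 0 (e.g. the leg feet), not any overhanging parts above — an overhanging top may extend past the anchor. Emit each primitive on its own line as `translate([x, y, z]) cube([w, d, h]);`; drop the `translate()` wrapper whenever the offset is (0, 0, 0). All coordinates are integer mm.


// leg_h = 463 - 39 = 424
translate([242, 141, 424]) cube([423, 423, 39]);
translate([242, 141, 0]) cube([34, 34, 424]);
translate([631, 141, 0]) cube([34, 34, 424]);
translate([242, 530, 0]) cube([34, 34, 424]);
translate([631, 530, 0]) cube([34, 34, 424]);
translate([242, 533, 463]) cube([423, 31, 340]);


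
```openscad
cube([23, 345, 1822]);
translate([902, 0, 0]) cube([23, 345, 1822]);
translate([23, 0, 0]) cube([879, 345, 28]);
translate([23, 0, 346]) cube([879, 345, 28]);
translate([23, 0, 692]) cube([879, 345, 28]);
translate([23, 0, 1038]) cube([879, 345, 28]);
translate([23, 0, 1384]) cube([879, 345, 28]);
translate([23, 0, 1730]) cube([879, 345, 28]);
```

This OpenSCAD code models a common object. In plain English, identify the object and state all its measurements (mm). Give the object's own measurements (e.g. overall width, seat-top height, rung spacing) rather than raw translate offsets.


An open bookshelf. Two side panels, each 23 mm thick, 345 mm deep and 1822 mm tall, stand 925 mm apart (outside-to-outside). Between them sit 6 shelves, each 28 mm thick and 345 mm deep, spanning the full gap between the sides. The bottom shelf rests on the floor (its underside at z = 0) and the clear gap between one shelf's top and the next shelf's underside is 318 mm.


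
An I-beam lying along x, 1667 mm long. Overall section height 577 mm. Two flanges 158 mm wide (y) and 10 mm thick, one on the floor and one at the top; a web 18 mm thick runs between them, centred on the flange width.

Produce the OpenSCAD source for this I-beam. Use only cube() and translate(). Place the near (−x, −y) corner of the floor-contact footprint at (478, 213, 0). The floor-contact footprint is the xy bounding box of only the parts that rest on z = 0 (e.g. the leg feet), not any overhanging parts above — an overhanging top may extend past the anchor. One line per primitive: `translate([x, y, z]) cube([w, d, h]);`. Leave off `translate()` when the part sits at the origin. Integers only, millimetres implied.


translate([478, 213, 0]) cube([1667, 158, 10]);
translate([478, 283, 10]) cube([1667, 18, 557]);
translate([478, 213, 567]) cube([1667, 158, 10]);


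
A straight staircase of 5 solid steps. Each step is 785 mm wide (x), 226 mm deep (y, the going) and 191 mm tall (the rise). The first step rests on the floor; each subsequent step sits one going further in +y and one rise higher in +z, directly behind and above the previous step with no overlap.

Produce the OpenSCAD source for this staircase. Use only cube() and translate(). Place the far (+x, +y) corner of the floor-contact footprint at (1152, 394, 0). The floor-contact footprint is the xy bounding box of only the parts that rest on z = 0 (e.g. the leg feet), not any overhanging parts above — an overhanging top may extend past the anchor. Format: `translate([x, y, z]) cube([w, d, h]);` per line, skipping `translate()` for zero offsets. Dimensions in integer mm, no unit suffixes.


translate([367, 168, 0]) cube([785, 226, 191]);
translate([367, 394, 191]) cube([785, 226, 191]);
translate([367, 620, 382]) cube([785, 226, 191]);
translate([367, 846, 573]) cube([785, 226, 191]);
translate([367, 1072, 764]) cube([785, 226, 191]);


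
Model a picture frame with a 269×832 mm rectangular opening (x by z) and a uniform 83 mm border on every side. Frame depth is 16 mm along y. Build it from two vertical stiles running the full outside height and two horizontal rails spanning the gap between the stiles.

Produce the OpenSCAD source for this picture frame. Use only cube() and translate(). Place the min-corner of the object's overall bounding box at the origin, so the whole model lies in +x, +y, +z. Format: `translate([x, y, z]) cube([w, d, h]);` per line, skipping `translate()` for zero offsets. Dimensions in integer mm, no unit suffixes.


cube([83, 16, 998]);
translate([352, 0, 0]) cube([83, 16, 998]);
translate([83, 0, 0]) cube([269, 16, 83]);
translate([83, 0, 915]) cube([269, 16, 83]);


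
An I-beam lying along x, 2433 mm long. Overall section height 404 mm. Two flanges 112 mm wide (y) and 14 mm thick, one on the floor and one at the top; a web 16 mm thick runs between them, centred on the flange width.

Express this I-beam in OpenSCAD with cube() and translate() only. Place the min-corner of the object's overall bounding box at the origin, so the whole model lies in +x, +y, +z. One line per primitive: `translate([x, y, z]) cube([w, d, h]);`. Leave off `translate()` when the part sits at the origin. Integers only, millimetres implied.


cube([2433, 112, 14]);
translate([0, 48, 14]) cube([2433, 16, 376]);
translate([0, 0, 390]) cube([2433, 112, 14]);


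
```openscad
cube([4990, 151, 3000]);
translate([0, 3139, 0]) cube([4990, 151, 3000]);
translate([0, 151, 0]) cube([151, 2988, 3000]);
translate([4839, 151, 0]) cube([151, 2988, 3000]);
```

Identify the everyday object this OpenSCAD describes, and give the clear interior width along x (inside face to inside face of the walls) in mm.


A house (or room) frame. The interior width is 4688 mm.

Four 3000 mm walls enclosing a rectangle with no floor or roof — a room or house frame. Outside width is 4990 mm and wall thickness is 151 mm, so the interior width is 4990 − 2 × 151 = 4688 mm.


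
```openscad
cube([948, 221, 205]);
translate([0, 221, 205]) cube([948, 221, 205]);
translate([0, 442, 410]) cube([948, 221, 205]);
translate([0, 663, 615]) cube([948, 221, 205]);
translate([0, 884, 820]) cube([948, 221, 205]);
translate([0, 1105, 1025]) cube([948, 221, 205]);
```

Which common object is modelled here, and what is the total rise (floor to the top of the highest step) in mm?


A staircase. The total rise is 1230 mm.

6 identical blocks, each offset up and back from the previous — a staircase. Each step is 205 mm tall and there are 6 of them, so the total rise is 6 × 205 = 1230 mm.


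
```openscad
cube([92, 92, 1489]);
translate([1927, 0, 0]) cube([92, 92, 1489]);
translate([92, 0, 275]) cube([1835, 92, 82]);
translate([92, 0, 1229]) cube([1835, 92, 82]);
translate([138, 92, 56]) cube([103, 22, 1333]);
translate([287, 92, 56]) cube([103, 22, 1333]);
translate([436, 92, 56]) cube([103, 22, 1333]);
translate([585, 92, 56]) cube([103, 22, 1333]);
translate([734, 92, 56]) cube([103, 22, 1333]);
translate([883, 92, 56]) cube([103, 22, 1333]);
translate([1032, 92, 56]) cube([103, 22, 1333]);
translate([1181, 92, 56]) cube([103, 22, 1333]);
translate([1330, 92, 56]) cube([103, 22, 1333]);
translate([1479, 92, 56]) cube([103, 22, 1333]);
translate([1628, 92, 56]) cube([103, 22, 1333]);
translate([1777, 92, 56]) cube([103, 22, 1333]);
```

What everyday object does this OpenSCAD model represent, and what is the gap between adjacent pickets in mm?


A fence section. The picket gap is 46 mm.

Two posts, two rails, 12 pickets — a fence section. Span 1835 mm holds 12 pickets of 103 mm with 13 equal gaps: ⌊(1835 − 12·103) / 13⌋ = 46 mm.


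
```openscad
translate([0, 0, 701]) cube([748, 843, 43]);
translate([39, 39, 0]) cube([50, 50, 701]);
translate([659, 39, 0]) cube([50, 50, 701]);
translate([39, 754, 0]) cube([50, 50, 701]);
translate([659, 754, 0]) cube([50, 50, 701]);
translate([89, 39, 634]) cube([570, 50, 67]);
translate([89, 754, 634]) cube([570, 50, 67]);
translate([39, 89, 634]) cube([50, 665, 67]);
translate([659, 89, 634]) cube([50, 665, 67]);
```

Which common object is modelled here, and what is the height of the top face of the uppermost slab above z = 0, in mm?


A table. The table height is 744 mm.

A 748×843×43 slab sits at z = 701 on four 50 mm square posts — a table. The top surface is at 701 + 43 = 744 mm.


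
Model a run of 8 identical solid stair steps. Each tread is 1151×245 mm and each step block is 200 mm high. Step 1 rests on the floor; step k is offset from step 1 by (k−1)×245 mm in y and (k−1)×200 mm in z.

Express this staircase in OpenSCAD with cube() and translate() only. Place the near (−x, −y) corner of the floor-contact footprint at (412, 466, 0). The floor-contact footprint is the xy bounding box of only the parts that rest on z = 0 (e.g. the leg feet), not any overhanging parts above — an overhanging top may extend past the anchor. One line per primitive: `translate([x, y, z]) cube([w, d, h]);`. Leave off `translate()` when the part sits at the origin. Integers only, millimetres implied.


translate([412, 466, 0]) cube([1151, 245, 200]);
translate([412, 711, 200]) cube([1151, 245, 200]);
translate([412, 956, 400]) cube([1151, 245, 200]);
translate([412, 1201, 600]) cube([1151, 245, 200]);
translate([412, 1446, 800]) cube([1151, 245, 200]);
translate([412, 1691, 1000]) cube([1151, 245, 200]);
translate([412, 1936, 1200]) cube([1151, 245, 200]);
translate([412, 2181, 1400]) cube([1151, 245, 200]);


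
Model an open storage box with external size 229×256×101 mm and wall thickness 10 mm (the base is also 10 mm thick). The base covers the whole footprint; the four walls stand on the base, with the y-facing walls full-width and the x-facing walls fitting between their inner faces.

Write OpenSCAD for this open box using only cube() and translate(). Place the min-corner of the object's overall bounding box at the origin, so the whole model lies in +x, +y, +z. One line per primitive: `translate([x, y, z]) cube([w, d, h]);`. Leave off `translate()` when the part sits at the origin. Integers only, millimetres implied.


cube([229, 256, 10]);
translate([0, 0, 10]) cube([229, 10, 91]);
translate([0, 246, 10]) cube([229, 10, 91]);
translate([0, 10, 10]) cube([10, 236, 91]);
translate([219, 10, 10]) cube([10, 236, 91]);


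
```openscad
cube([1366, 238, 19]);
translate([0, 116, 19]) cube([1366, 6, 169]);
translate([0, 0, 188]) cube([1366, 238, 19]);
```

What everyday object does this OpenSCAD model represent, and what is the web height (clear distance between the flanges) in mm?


An I-beam. The web height is 169 mm.

Two wide flanges with a thin centred web — an I-beam. Overall 207 mm minus two 19 mm flanges gives a web of 207 − 2·19 = 169 mm.


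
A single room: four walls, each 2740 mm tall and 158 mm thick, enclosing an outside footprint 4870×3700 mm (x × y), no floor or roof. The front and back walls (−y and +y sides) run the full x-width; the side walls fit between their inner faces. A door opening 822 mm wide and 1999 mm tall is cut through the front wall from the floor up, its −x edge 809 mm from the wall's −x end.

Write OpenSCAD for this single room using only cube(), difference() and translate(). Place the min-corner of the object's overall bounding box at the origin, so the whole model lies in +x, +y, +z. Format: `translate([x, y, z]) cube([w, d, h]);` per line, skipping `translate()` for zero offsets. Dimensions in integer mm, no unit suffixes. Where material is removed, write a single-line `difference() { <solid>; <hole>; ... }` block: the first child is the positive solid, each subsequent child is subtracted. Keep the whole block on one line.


difference() { cube([4870, 158, 2740]); translate([809, 0, 0]) cube([822, 158, 1999]); }
translate([0, 3542, 0]) cube([4870, 158, 2740]);
translate([0, 158, 0]) cube([158, 3384, 2740]);
translate([4712, 158, 0]) cube([158, 3384, 2740]);


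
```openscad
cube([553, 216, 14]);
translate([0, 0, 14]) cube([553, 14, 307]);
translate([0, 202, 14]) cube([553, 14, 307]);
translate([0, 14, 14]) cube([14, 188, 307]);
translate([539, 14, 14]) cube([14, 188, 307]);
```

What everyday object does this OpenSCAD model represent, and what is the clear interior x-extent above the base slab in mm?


An open box. The internal width is 525 mm.

A 553×216 base slab with four walls standing on it — an open box. The base is 553 mm wide and the walls are 14 mm thick, so the internal width is 553 − 2 × 14 = 525 mm.


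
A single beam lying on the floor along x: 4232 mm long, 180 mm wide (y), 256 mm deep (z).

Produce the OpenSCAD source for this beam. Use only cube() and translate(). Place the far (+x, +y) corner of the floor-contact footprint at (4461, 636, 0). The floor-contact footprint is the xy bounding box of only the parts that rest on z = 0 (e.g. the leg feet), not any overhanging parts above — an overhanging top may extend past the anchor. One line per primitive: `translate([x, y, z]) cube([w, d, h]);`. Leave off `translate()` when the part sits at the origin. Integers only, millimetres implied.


translate([229, 456, 0]) cube([4232, 180, 256]);


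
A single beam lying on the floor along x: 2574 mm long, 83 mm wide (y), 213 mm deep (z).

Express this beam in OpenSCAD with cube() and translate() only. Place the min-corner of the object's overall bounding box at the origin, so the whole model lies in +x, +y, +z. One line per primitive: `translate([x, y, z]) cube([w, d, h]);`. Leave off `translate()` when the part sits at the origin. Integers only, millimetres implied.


cube([2574, 83, 213]);


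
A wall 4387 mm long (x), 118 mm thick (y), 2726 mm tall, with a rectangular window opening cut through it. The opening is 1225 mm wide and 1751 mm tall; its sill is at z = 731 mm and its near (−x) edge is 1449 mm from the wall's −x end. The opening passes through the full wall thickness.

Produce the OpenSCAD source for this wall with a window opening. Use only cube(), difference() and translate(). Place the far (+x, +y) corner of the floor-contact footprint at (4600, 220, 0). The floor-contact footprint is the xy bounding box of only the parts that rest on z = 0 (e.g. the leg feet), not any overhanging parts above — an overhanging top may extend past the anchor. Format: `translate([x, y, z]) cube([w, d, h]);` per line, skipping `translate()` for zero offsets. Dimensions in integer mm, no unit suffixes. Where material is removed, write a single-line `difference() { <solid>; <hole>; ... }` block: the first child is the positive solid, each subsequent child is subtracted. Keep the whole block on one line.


difference() { translate([213, 102, 0]) cube([4387, 118, 2726]); translate([1662, 102, 731]) cube([1225, 118, 1751]); }


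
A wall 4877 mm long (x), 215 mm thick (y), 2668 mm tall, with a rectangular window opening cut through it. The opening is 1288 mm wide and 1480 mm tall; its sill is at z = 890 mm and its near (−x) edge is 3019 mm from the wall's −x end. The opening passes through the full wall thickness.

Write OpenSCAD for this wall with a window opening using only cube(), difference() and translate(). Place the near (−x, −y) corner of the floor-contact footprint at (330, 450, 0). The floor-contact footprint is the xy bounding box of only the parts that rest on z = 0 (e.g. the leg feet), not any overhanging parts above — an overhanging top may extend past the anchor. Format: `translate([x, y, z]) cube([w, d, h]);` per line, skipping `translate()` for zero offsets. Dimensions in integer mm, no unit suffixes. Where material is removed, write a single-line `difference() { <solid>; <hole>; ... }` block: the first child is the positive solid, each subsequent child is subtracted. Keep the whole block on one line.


difference() { translate([330, 450, 0]) cube([4877, 215, 2668]); translate([3349, 450, 890]) cube([1288, 215, 1480]); }


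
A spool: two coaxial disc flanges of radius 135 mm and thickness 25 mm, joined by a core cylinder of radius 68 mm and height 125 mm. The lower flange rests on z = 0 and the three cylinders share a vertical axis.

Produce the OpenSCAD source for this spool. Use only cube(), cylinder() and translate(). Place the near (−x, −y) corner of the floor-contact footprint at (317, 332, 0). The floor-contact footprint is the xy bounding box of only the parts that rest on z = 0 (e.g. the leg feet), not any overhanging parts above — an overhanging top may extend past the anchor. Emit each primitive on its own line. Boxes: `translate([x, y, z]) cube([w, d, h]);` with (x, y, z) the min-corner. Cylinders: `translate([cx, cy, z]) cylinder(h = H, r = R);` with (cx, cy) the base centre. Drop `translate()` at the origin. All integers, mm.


translate([452, 467, 0]) cylinder(h = 25, r = 135);
translate([452, 467, 25]) cylinder(h = 125, r = 68);
translate([452, 467, 150]) cylinder(h = 25, r = 135);


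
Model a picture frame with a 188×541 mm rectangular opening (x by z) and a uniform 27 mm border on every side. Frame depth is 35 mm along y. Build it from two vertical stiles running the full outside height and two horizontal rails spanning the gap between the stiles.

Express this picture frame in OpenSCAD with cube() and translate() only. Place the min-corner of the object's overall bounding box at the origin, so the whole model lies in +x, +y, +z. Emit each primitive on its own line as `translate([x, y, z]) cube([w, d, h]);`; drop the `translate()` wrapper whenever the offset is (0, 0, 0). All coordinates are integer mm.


cube([27, 35, 595]);
translate([215, 0, 0]) cube([27, 35, 595]);
translate([27, 0, 0]) cube([188, 35, 27]);
translate([27, 0, 568]) cube([188, 35, 27]);


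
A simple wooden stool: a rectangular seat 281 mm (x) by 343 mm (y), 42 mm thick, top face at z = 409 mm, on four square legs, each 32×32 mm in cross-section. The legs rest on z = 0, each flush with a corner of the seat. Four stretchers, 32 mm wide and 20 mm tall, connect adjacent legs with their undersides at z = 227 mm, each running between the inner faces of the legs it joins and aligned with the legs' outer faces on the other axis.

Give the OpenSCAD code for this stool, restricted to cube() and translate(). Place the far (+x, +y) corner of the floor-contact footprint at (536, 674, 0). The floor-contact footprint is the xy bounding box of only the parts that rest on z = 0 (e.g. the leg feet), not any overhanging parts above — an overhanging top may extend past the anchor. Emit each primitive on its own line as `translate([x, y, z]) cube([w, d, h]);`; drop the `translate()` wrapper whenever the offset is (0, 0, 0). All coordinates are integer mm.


// leg_h = 409 - 42 = 367
// stretcher span = 281 - 2*32 = 217
translate([255, 331, 367]) cube([281, 343, 42]);
translate([255, 331, 0]) cube([32, 32, 367]);
translate([504, 331, 0]) cube([32, 32, 367]);
translate([255, 642, 0]) cube([32, 32, 367]);
translate([504, 642, 0]) cube([32, 32, 367]);
translate([287, 331, 227]) cube([217, 32, 20]);
translate([287, 642, 227]) cube([217, 32, 20]);
translate([255, 363, 227]) cube([32, 279, 20]);
translate([504, 363, 227]) cube([32, 279, 20]);


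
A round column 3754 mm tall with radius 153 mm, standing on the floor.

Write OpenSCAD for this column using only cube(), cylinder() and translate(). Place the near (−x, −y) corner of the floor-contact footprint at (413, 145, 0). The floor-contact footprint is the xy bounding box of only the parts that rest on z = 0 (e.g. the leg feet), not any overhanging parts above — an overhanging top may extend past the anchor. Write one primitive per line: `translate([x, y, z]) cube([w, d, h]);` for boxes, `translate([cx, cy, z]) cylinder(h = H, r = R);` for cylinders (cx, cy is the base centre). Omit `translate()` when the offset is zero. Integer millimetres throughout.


translate([566, 298, 0]) cylinder(h = 3754, r = 153);


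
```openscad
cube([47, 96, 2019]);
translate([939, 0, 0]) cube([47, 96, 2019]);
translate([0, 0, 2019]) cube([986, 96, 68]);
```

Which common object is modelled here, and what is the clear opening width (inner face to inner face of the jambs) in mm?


A door frame. The clear opening width is 892 mm.

Two 2019 mm tall posts with a header on top — a door frame. The left jamb is 47 mm wide at x = 0; the right jamb starts at x = 939. The clear opening is 939 − 47 = 892 mm.


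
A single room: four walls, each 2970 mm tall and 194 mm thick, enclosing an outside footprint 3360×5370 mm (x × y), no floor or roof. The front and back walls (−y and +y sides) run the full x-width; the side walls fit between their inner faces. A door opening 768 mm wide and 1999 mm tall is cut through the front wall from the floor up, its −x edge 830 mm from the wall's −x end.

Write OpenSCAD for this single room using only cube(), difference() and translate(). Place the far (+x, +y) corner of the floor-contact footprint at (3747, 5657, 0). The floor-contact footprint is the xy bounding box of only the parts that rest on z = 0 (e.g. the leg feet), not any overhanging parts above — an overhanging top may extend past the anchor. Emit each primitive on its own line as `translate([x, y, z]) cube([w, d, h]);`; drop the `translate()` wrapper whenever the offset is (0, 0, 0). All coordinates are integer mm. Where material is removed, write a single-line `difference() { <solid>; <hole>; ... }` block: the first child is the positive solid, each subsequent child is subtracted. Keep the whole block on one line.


difference() { translate([387, 287, 0]) cube([3360, 194, 2970]); translate([1217, 287, 0]) cube([768, 194, 1999]); }
translate([387, 5463, 0]) cube([3360, 194, 2970]);
translate([387, 481, 0]) cube([194, 4982, 2970]);
translate([3553, 481, 0]) cube([194, 4982, 2970]);


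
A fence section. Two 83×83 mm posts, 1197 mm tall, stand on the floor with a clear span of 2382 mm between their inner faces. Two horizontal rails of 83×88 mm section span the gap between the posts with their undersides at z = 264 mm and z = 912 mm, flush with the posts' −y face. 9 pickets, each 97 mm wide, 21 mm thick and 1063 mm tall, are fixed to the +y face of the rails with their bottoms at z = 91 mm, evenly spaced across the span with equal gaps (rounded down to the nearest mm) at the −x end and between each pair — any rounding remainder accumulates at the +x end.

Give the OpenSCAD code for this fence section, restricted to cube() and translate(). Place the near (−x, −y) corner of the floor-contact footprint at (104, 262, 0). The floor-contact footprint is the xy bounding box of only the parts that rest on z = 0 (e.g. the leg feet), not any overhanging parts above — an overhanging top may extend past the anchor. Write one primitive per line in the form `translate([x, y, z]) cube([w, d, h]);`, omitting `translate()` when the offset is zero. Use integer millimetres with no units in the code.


translate([104, 262, 0]) cube([83, 83, 1197]);
translate([2569, 262, 0]) cube([83, 83, 1197]);
translate([187, 262, 264]) cube([2382, 83, 88]);
translate([187, 262, 912]) cube([2382, 83, 88]);
translate([337, 345, 91]) cube([97, 21, 1063]);
translate([584, 345, 91]) cube([97, 21, 1063]);
translate([831, 345, 91]) cube([97, 21, 1063]);
translate([1078, 345, 91]) cube([97, 21, 1063]);
translate([1325, 345, 91]) cube([97, 21, 1063]);
translate([1572, 345, 91]) cube([97, 21, 1063]);
translate([1819, 345, 91]) cube([97, 21, 1063]);
translate([2066, 345, 91]) cube([97, 21, 1063]);
translate([2313, 345, 91]) cube([97, 21, 1063]);


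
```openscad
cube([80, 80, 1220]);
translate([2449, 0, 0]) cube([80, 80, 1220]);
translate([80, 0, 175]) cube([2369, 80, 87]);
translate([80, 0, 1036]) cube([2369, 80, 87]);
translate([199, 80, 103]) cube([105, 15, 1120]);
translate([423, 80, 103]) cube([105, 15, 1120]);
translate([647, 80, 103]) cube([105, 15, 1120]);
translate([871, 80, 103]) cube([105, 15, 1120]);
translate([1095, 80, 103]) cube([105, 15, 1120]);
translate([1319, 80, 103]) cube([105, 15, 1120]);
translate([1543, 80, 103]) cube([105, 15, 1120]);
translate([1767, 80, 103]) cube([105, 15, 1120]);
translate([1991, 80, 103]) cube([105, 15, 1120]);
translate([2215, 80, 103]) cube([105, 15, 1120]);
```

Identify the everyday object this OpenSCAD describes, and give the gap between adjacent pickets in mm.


A fence section. The picket gap is 119 mm.

Two posts, two rails, 10 pickets — a fence section. Span 2369 mm holds 10 pickets of 105 mm with 11 equal gaps: ⌊(2369 − 10·105) / 11⌋ = 119 mm.


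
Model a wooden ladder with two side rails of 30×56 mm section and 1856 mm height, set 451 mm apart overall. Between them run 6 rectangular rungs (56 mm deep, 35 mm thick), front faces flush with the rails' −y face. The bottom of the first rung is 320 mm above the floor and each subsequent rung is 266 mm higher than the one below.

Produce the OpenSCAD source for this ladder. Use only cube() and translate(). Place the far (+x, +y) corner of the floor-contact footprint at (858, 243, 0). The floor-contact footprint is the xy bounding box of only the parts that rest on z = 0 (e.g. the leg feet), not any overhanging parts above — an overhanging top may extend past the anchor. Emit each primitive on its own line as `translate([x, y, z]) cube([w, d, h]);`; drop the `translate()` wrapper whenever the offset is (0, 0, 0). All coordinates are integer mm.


translate([407, 187, 0]) cube([30, 56, 1856]);
translate([828, 187, 0]) cube([30, 56, 1856]);
translate([437, 187, 320]) cube([391, 56, 35]);
translate([437, 187, 586]) cube([391, 56, 35]);
translate([437, 187, 852]) cube([391, 56, 35]);
translate([437, 187, 1118]) cube([391, 56, 35]);
translate([437, 187, 1384]) cube([391, 56, 35]);
translate([437, 187, 1650]) cube([391, 56, 35]);


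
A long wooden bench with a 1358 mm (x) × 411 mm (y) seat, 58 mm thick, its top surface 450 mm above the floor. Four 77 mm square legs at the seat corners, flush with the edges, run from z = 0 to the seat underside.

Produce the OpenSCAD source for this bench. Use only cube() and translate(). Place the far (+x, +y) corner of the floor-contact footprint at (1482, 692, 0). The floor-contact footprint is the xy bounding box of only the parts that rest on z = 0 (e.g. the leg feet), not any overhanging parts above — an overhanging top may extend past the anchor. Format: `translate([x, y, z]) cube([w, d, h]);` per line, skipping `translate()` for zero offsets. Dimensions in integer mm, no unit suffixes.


// leg_h = 450 − 58 = 392
translate([124, 281, 392]) cube([1358, 411, 58]);
translate([124, 281, 0]) cube([77, 77, 392]);
translate([124, 615, 0]) cube([77, 77, 392]);
translate([1405, 281, 0]) cube([77, 77, 392]);
translate([1405, 615, 0]) cube([77, 77, 392]);


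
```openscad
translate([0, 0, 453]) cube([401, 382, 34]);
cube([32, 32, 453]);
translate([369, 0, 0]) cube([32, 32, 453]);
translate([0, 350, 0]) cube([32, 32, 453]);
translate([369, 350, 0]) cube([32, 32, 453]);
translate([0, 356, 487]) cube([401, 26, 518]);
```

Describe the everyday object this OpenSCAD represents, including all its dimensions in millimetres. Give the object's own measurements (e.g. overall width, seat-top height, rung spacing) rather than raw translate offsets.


A chair. The seat is a 401×382×34 mm slab with its top at z = 487 mm, on four 32×32 mm corner legs (flush with the seat edges, standing on z = 0). A flat backrest 26 mm thick, 518 mm tall, spans the full seat width and rises from the seat top along its +y edge, rear face flush with the rear of the seat.


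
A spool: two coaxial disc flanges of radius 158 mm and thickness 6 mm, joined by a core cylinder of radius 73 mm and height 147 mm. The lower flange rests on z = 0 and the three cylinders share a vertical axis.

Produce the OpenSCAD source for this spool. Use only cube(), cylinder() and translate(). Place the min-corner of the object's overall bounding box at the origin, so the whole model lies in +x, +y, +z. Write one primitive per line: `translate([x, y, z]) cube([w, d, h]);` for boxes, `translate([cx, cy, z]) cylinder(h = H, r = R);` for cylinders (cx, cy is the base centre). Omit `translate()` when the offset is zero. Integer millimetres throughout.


translate([158, 158, 0]) cylinder(h = 6, r = 158);
translate([158, 158, 6]) cylinder(h = 147, r = 73);
translate([158, 158, 153]) cylinder(h = 6, r = 158);


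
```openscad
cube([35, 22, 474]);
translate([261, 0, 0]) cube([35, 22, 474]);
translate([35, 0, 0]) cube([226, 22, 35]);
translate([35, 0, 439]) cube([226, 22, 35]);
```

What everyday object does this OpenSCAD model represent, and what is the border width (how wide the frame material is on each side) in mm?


A picture frame. The border width is 35 mm.

Four thin pieces enclosing a rectangular opening — a picture frame. The two full-height stiles are 474 mm tall; the top rail sits at z = 439 and is 35 mm tall, so the border above the opening is 474 − 439 = 35 mm, matching the stile x-width.


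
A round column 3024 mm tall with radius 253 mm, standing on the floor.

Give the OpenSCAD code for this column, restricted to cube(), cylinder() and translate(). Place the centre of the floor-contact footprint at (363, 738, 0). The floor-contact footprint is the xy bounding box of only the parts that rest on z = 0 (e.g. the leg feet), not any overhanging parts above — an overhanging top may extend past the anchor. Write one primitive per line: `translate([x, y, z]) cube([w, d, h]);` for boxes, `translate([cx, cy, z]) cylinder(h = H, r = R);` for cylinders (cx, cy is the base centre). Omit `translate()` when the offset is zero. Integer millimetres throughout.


translate([363, 738, 0]) cylinder(h = 3024, r = 253);


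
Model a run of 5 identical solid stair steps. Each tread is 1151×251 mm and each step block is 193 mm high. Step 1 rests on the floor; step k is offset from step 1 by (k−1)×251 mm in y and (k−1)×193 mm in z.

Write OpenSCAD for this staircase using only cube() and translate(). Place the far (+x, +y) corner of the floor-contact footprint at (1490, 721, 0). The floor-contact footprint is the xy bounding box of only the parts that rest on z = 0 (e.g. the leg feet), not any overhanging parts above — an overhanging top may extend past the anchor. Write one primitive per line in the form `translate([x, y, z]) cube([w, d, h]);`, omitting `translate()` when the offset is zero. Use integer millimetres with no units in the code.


translate([339, 470, 0]) cube([1151, 251, 193]);
translate([339, 721, 193]) cube([1151, 251, 193]);
translate([339, 972, 386]) cube([1151, 251, 193]);
translate([339, 1223, 579]) cube([1151, 251, 193]);
translate([339, 1474, 772]) cube([1151, 251, 193]);


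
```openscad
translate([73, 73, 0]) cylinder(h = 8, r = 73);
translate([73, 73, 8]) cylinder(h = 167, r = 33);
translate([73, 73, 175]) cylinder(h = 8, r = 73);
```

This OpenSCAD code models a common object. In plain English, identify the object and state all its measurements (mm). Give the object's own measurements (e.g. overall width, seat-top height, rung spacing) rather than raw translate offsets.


A spool: two coaxial disc flanges of radius 73 mm and thickness 8 mm, joined by a core cylinder of radius 33 mm and height 167 mm. The lower flange rests on z = 0 and the three cylinders share a vertical axis.


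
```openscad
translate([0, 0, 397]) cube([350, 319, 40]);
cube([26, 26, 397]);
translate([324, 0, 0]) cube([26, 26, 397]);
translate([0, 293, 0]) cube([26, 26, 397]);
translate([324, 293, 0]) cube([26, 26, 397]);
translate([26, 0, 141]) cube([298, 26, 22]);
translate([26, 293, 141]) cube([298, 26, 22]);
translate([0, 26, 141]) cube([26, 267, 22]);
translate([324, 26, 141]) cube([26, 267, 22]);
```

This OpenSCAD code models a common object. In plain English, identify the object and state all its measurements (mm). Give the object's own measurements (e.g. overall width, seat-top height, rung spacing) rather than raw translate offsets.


A four-legged stool. The seat is a 350×319×40 mm slab whose top surface is at z = 437 mm; four square legs, each 26×26 mm in cross-section, run from the floor (z = 0) to the underside of the seat, each flush with a corner of the seat. Four stretchers, 26 mm wide and 22 mm tall, connect adjacent legs with their undersides at z = 141 mm, each running between the inner faces of the legs it joins and aligned with the legs' outer faces on the other axis.


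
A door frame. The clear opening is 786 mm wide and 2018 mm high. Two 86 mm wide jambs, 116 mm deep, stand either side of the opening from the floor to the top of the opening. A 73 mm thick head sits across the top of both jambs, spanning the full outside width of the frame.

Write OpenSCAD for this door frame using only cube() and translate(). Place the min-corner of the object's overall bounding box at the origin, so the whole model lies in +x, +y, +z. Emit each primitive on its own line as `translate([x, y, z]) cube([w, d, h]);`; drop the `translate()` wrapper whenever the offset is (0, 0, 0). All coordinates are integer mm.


cube([86, 116, 2018]);
translate([872, 0, 0]) cube([86, 116, 2018]);
translate([0, 0, 2018]) cube([958, 116, 73]);


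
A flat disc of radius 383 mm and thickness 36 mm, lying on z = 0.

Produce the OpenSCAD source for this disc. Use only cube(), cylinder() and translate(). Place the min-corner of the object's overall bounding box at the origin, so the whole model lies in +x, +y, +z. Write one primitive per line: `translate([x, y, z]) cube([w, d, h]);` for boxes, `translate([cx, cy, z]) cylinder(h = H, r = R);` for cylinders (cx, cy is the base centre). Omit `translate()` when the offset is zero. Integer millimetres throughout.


translate([383, 383, 0]) cylinder(h = 36, r = 383);


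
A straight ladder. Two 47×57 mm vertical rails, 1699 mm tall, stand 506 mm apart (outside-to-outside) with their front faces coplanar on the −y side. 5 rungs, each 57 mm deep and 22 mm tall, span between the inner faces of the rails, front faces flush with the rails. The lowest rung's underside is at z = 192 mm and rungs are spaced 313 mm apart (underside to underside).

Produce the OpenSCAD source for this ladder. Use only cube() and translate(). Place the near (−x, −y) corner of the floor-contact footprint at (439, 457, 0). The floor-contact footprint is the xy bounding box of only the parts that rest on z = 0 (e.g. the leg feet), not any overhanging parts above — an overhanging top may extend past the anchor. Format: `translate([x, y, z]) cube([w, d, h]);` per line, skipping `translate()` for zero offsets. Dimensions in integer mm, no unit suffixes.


translate([439, 457, 0]) cube([47, 57, 1699]);
translate([898, 457, 0]) cube([47, 57, 1699]);
translate([486, 457, 192]) cube([412, 57, 22]);
translate([486, 457, 505]) cube([412, 57, 22]);
translate([486, 457, 818]) cube([412, 57, 22]);
translate([486, 457, 1131]) cube([412, 57, 22]);
translate([486, 457, 1444]) cube([412, 57, 22]);


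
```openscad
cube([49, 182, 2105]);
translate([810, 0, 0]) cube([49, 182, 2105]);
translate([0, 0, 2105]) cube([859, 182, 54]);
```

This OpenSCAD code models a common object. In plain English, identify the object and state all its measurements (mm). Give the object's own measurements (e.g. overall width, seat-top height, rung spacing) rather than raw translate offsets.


A door frame. The clear opening is 761 mm wide and 2105 mm high. Two 49 mm wide jambs, 182 mm deep, stand either side of the opening from the floor to the top of the opening. A 54 mm thick head sits across the top of both jambs, spanning the full outside width of the frame.
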